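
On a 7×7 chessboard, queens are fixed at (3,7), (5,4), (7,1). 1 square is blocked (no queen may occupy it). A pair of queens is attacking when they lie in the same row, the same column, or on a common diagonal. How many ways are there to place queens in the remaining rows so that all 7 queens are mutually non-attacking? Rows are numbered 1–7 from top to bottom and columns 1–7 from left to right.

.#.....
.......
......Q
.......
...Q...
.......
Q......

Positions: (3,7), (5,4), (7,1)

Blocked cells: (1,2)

Branch on row 1: col 3 → 1; col 6 → 0.
Sum: 1 + 0 = 1.

1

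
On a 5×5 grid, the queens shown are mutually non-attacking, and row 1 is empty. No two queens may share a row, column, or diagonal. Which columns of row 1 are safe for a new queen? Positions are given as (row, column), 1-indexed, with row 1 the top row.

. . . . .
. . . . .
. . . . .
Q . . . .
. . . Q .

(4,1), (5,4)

columns 2, 3, 5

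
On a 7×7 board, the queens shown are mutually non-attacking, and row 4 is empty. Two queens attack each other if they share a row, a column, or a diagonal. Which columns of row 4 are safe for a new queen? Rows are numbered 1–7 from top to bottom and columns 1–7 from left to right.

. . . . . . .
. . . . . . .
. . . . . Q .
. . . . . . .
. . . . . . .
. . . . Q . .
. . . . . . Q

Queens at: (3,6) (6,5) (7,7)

columns 1, 2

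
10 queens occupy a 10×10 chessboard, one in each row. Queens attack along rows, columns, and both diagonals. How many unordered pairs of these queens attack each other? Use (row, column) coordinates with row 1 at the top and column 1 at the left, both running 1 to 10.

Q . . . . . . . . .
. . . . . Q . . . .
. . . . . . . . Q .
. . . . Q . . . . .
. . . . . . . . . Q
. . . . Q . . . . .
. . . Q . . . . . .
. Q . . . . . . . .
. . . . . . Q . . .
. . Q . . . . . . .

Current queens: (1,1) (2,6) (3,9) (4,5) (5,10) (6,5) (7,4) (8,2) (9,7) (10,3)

Same column: (4,5)–(6,5) (column 5).
Same diagonal: (6,5)–(7,4) (|6−7| = |5−4| = 1).
Total attacking pairs: 2.

2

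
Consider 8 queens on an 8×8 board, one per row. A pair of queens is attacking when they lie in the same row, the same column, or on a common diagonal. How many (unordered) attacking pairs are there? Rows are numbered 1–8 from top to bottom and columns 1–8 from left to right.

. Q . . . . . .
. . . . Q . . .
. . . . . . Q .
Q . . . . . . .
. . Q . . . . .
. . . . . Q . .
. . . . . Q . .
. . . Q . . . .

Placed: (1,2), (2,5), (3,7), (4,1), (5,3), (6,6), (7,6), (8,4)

2

Same column: (6,6)–(7,6) (column 6).
Same diagonal: (6,6)–(8,4) (|6−8| = |6−4| = 2).
Total attacking pairs: 2.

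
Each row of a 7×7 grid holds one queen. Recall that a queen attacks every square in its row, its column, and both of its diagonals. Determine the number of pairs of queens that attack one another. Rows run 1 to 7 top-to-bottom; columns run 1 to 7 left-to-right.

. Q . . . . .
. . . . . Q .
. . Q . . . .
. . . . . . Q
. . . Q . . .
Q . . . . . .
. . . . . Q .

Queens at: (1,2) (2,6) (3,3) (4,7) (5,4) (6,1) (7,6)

Same column: (2,6)–(7,6) (column 6).
Same diagonal: (5,4)–(7,6) (|5−7| = |4−6| = 2).
Total attacking pairs: 2.

2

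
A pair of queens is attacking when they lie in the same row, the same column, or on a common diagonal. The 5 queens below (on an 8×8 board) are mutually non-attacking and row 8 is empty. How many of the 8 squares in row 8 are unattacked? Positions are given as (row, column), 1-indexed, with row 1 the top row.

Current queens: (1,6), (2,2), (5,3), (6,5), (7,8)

2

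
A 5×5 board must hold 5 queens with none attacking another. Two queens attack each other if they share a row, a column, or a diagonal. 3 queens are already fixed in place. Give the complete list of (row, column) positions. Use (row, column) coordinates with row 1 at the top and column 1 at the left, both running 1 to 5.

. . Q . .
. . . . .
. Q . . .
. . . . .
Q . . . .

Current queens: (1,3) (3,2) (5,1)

(1,3) (2,5) (3,2) (4,4) (5,1)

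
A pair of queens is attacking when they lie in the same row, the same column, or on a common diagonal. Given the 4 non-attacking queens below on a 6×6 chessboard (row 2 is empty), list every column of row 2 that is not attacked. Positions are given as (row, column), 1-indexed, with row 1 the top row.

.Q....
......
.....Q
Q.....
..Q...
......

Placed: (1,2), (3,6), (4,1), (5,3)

columns 4

(1,2) attacks row 2 at column 2 and diagonals 1, 3.
(3,6) attacks row 2 at column 6 and diagonals 5.
(4,1) attacks row 2 at column 1 and diagonals 3.
(5,3) attacks row 2 at column 3 and diagonals 6.
Attacked columns: {1, 2, 3, 5, 6}. Safe: {4}.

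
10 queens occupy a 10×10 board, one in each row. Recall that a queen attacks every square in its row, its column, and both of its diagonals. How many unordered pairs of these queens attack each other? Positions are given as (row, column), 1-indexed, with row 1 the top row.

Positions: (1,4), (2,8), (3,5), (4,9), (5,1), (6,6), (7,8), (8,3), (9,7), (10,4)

2

Same column: (1,4)–(10,4) (column 4); (2,8)–(7,8) (column 8).
Total attacking pairs: 2.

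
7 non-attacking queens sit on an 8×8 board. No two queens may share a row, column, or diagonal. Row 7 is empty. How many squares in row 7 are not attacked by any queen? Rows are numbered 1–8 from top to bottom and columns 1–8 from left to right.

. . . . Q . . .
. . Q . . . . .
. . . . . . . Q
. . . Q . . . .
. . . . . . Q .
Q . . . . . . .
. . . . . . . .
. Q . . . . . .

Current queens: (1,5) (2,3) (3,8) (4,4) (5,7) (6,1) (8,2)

1

(1,5) attacks row 7 at column 5.
(2,3) attacks row 7 at column 3 and diagonals 8.
(3,8) attacks row 7 at column 8 and diagonals 4.
(4,4) attacks row 7 at column 4 and diagonals 1, 7.
(5,7) attacks row 7 at column 7 and diagonals 5.
(6,1) attacks row 7 at column 1 and diagonals 2.
(8,2) attacks row 7 at column 2 and diagonals 1, 3.
Attacked columns: {1, 2, 3, 4, 5, 7, 8}. Safe: {6}.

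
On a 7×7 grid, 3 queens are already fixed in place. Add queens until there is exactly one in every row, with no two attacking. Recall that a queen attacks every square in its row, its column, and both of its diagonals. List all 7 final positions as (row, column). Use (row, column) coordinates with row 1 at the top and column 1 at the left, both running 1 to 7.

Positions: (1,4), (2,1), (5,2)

(1,4) (2,1) (3,3) (4,6) (5,2) (6,7) (7,5)

Row 3: attacked by (1,4)→{2,4,6}; (2,1)→{1,2}; (5,2)→{2,4}. Safe: 3, 5, 7. Place at column 3.
Row 4: attacked by (1,4)→{1,4,7}; (2,1)→{1,3}; (3,3)→{2,3,4}; (5,2)→{1,2,3}. Safe: 5, 6. Place at column 6.
Row 6: attacked by (1,4)→{4}; (2,1)→{1,5}; (3,3)→{3,6}; (4,6)→{4,6}; (5,2)→{1,2,3}. Safe: 7. Place at column 7.
Row 7: attacked by (1,4)→{4}; (2,1)→{1,6}; (3,3)→{3,7}; (4,6)→{3,6}; (5,2)→{2,4}; (6,7)→{6,7}. Safe: 5. Place at column 5.
Columns [4, 1, 3, 6, 2, 7, 5], r−c [-3, 1, 0, -2, 3, -1, 2], r+c [5, 3, 6, 10, 7, 13, 12] are all distinct, so no two queens attack.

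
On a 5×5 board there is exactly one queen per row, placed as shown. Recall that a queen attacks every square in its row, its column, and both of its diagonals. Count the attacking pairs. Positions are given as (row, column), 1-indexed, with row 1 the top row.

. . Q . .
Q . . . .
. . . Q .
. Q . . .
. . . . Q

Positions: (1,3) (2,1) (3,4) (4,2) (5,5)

0

All columns are distinct and no two queens satisfy |Δrow| = |Δcol|, so no pair attacks.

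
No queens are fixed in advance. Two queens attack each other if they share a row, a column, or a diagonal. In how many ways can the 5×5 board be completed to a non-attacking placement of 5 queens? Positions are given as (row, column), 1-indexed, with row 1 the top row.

Branch on row 1: col 1 → 2; col 2 → 2; col 3 → 2; col 4 → 2; col 5 → 2.
Sum: 2 + 2 + 2 + 2 + 2 = 10.
(This is the classic 5-queens count.)

10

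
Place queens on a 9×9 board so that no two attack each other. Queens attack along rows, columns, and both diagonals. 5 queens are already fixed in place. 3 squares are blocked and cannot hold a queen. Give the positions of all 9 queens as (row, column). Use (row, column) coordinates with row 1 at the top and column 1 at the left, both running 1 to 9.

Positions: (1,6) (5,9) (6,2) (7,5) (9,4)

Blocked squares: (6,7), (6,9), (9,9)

Row 2: attacked by (1,6)→{5,6,7}; (5,9)→{6,9}; (6,2)→{2,6}; (7,5)→{5}; (9,4)→{4}. Safe: 1, 3, 8. Place at column 8.
Row 3: attacked by (1,6)→{4,6,8}; (2,8)→{7,8,9}; (5,9)→{7,9}; (6,2)→{2,5}; (7,5)→{1,5,9}; (9,4)→{4}. Safe: 3. Place at column 3.
Row 4: attacked by (1,6)→{3,6,9}; (2,8)→{6,8}; (3,3)→{2,3,4}; (5,9)→{8,9}; (6,2)→{2,4}; (7,5)→{2,5,8}; (9,4)→{4,9}. Safe: 1, 7. Place at column 7.
Row 8: attacked by (1,6)→{6}; (2,8)→{2,8}; (3,3)→{3,8}; (4,7)→{3,7}; (5,9)→{6,9}; (6,2)→{2,4}; (7,5)→{4,5,6}; (9,4)→{3,4,5}. Safe: 1. Place at column 1.
Columns [6, 8, 3, 7, 9, 2, 5, 1, 4], r−c [-5, -6, 0, -3, -4, 4, 2, 7, 5], r+c [7, 10, 6, 11, 14, 8, 12, 9, 13] are all distinct, so no two queens attack.

(1,6) (2,8) (3,3) (4,7) (5,9) (6,2) (7,5) (8,1) (9,4)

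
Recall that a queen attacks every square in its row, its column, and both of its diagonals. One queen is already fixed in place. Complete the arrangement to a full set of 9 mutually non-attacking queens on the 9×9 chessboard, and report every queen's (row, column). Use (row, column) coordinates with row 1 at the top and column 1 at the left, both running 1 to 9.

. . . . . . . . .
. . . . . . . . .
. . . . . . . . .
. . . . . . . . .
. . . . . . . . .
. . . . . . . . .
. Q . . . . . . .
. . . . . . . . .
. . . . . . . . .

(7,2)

(1,1) (2,8) (3,5) (4,3) (5,9) (6,7) (7,2) (8,4) (9,6)

Row 1: attacked by (7,2)→{2,8}. Safe: 1, 3, 4, 5, 6, 7, 9. Place at column 1.
Row 2: attacked by (1,1)→{1,2}; (7,2)→{2,7}. Safe: 3, 4, 5, 6, 8, 9. Place at column 8.
Row 3: attacked by (1,1)→{1,3}; (2,8)→{7,8,9}; (7,2)→{2,6}. Safe: 4, 5. Place at column 5.
Row 4: attacked by (1,1)→{1,4}; (2,8)→{6,8}; (3,5)→{4,5,6}; (7,2)→{2,5}. Safe: 3, 7, 9. Place at column 3.
Row 5: attacked by (1,1)→{1,5}; (2,8)→{5,8}; (3,5)→{3,5,7}; (4,3)→{2,3,4}; (7,2)→{2,4}. Safe: 6, 9. Place at column 9.
Row 6: attacked by (1,1)→{1,6}; (2,8)→{4,8}; (3,5)→{2,5,8}; (4,3)→{1,3,5}; (5,9)→{8,9}; (7,2)→{1,2,3}. Safe: 7. Place at column 7.
Row 8: attacked by (1,1)→{1,8}; (2,8)→{2,8}; (3,5)→{5}; (4,3)→{3,7}; (5,9)→{6,9}; (6,7)→{5,7,9}; (7,2)→{1,2,3}. Safe: 4. Place at column 4.
Row 9: attacked by (1,1)→{1,9}; (2,8)→{1,8}; (3,5)→{5}; (4,3)→{3,8}; (5,9)→{5,9}; (6,7)→{4,7}; (7,2)→{2,4}; (8,4)→{3,4,5}. Safe: 6. Place at column 6.
Columns [1, 8, 5, 3, 9, 7, 2, 4, 6], r−c [0, -6, -2, 1, -4, -1, 5, 4, 3], r+c [2, 10, 8, 7, 14, 13, 9, 12, 15] are all distinct, so no two queens attack.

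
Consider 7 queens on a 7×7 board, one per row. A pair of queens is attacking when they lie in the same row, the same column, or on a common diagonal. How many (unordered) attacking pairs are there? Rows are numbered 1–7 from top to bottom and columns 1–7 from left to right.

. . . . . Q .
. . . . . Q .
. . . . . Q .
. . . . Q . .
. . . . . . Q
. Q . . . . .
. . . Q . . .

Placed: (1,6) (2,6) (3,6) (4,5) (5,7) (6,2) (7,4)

Same column: (1,6)–(2,6) (column 6); (1,6)–(3,6) (column 6); (2,6)–(3,6) (column 6).
Same diagonal: (2,6)–(6,2) (|2−6| = |6−2| = 4); (3,6)–(4,5) (|3−4| = |6−5| = 1).
Total attacking pairs: 5.

5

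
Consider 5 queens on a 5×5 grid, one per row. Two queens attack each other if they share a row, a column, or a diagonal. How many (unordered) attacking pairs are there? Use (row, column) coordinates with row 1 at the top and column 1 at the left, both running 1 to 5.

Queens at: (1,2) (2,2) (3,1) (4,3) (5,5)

Same column: (1,2)–(2,2) (column 2).
Same diagonal: (2,2)–(3,1) (|2−3| = |2−1| = 1); (2,2)–(5,5) (|2−5| = |2−5| = 3).
Total attacking pairs: 3.

3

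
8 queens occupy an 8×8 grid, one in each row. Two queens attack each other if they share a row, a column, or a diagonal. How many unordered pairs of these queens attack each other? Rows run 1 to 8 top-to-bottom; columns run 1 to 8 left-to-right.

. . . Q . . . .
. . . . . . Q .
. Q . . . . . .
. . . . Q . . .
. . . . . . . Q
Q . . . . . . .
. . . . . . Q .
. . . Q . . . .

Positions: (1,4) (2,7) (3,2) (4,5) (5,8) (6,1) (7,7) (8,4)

5

Same column: (1,4)–(8,4) (column 4); (2,7)–(7,7) (column 7).
Same diagonal: (1,4)–(3,2) (|1−3| = |4−2| = 2); (1,4)–(5,8) (|1−5| = |4−8| = 4); (2,7)–(4,5) (|2−4| = |7−5| = 2).
Total attacking pairs: 5.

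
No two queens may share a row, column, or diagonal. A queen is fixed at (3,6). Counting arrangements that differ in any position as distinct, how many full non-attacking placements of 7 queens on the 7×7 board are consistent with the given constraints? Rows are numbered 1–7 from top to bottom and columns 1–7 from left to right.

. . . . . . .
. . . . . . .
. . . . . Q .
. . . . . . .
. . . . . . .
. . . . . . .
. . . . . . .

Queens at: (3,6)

Branch on row 1: col 1 → 0; col 2 → 1; col 3 → 2; col 5 → 2; col 7 → 1.
Sum: 0 + 1 + 2 + 2 + 1 = 6.

6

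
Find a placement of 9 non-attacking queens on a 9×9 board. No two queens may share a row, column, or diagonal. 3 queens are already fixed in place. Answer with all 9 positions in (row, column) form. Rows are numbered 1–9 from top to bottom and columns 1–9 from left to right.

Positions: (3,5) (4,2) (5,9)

(1,6) (2,8) (3,5) (4,2) (5,9) (6,7) (7,4) (8,1) (9,3)

Row 1: attacked by (3,5)→{3,5,7}; (4,2)→{2,5}; (5,9)→{5,9}. Safe: 1, 4, 6, 8. Place at column 6.
Row 2: attacked by (1,6)→{5,6,7}; (3,5)→{4,5,6}; (4,2)→{2,4}; (5,9)→{6,9}. Safe: 1, 3, 8. Place at column 8.
Row 6: attacked by (1,6)→{1,6}; (2,8)→{4,8}; (3,5)→{2,5,8}; (4,2)→{2,4}; (5,9)→{8,9}. Safe: 3, 7. Place at column 7.
Row 7: attacked by (1,6)→{6}; (2,8)→{3,8}; (3,5)→{1,5,9}; (4,2)→{2,5}; (5,9)→{7,9}; (6,7)→{6,7,8}. Safe: 4. Place at column 4.
Row 8: attacked by (1,6)→{6}; (2,8)→{2,8}; (3,5)→{5}; (4,2)→{2,6}; (5,9)→{6,9}; (6,7)→{5,7,9}; (7,4)→{3,4,5}. Safe: 1. Place at column 1.
Row 9: attacked by (1,6)→{6}; (2,8)→{1,8}; (3,5)→{5}; (4,2)→{2,7}; (5,9)→{5,9}; (6,7)→{4,7}; (7,4)→{2,4,6}; (8,1)→{1,2}. Safe: 3. Place at column 3.
Columns [6, 8, 5, 2, 9, 7, 4, 1, 3], r−c [-5, -6, -2, 2, -4, -1, 3, 7, 6], r+c [7, 10, 8, 6, 14, 13, 11, 9, 12] are all distinct, so no two queens attack.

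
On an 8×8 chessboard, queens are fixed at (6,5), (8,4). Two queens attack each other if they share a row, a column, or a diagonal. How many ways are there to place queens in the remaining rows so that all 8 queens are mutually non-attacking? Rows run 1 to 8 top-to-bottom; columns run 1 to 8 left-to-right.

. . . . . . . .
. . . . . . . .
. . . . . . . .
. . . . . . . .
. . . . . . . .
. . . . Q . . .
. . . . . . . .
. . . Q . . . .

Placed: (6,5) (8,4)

Branch on row 1: col 1 → 0; col 2 → 2; col 3 → 0; col 6 → 2; col 7 → 1; col 8 → 1.
Sum: 0 + 2 + 0 + 2 + 1 + 1 = 6.

6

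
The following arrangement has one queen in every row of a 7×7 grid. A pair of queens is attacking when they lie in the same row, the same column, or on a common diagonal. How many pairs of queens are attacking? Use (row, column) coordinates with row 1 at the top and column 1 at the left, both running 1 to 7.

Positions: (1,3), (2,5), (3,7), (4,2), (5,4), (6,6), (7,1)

0

All columns are distinct and no two queens satisfy |Δrow| = |Δcol|, so no pair attacks.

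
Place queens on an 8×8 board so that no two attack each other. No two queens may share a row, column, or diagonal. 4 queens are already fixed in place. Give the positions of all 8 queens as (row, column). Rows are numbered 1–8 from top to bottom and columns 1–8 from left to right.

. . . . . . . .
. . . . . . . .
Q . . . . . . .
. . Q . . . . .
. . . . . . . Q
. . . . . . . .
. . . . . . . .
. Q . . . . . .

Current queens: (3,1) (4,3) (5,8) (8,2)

(1,5) (2,7) (3,1) (4,3) (5,8) (6,6) (7,4) (8,2)

Row 1: attacked by (3,1)→{1,3}; (4,3)→{3,6}; (5,8)→{4,8}; (8,2)→{2}. Safe: 5, 7. Place at column 5.
Row 2: attacked by (1,5)→{4,5,6}; (3,1)→{1,2}; (4,3)→{1,3,5}; (5,8)→{5,8}; (8,2)→{2,8}. Safe: 7. Place at column 7.
Row 6: attacked by (1,5)→{5}; (2,7)→{3,7}; (3,1)→{1,4}; (4,3)→{1,3,5}; (5,8)→{7,8}; (8,2)→{2,4}. Safe: 6. Place at column 6.
Row 7: attacked by (1,5)→{5}; (2,7)→{2,7}; (3,1)→{1,5}; (4,3)→{3,6}; (5,8)→{6,8}; (6,6)→{5,6,7}; (8,2)→{1,2,3}. Safe: 4. Place at column 4.
Columns [5, 7, 1, 3, 8, 6, 4, 2], r−c [-4, -5, 2, 1, -3, 0, 3, 6], r+c [6, 9, 4, 7, 13, 12, 11, 10] are all distinct, so no two queens attack.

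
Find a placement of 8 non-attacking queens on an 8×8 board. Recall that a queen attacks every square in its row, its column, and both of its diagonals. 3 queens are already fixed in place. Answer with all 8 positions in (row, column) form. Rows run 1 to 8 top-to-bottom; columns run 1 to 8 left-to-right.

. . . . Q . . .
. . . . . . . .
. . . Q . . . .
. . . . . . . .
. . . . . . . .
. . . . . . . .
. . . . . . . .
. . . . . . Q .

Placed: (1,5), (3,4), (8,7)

(1,5) (2,2) (3,4) (4,6) (5,8) (6,3) (7,1) (8,7)

Row 2: attacked by (1,5)→{4,5,6}; (3,4)→{3,4,5}; (8,7)→{1,7}. Safe: 2, 8. Place at column 2.
Row 4: attacked by (1,5)→{2,5,8}; (2,2)→{2,4}; (3,4)→{3,4,5}; (8,7)→{3,7}. Safe: 1, 6. Place at column 6.
Row 5: attacked by (1,5)→{1,5}; (2,2)→{2,5}; (3,4)→{2,4,6}; (4,6)→{5,6,7}; (8,7)→{4,7}. Safe: 3, 8. Place at column 8.
Row 6: attacked by (1,5)→{5}; (2,2)→{2,6}; (3,4)→{1,4,7}; (4,6)→{4,6,8}; (5,8)→{7,8}; (8,7)→{5,7}. Safe: 3. Place at column 3.
Row 7: attacked by (1,5)→{5}; (2,2)→{2,7}; (3,4)→{4,8}; (4,6)→{3,6}; (5,8)→{6,8}; (6,3)→{2,3,4}; (8,7)→{6,7,8}. Safe: 1. Place at column 1.
Columns [5, 2, 4, 6, 8, 3, 1, 7], r−c [-4, 0, -1, -2, -3, 3, 6, 1], r+c [6, 4, 7, 10, 13, 9, 8, 15] are all distinct, so no two queens attack.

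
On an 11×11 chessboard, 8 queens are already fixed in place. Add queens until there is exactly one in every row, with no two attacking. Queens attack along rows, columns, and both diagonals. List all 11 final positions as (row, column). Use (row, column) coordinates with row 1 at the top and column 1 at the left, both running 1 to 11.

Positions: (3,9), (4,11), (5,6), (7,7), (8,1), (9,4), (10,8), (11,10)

Row 1: attacked by (3,9)→{7,9,11}; (4,11)→{8,11}; (5,6)→{2,6,10}; (7,7)→{1,7}; (8,1)→{1,8}; (9,4)→{4}; (10,8)→{8}; (11,10)→{10}. Safe: 3, 5. Place at column 3.
Row 2: attacked by (1,3)→{2,3,4}; (3,9)→{8,9,10}; (4,11)→{9,11}; (5,6)→{3,6,9}; (7,7)→{2,7}; (8,1)→{1,7}; (9,4)→{4,11}; (10,8)→{8}; (11,10)→{1,10}. Safe: 5. Place at column 5.
Row 6: attacked by (1,3)→{3,8}; (2,5)→{1,5,9}; (3,9)→{6,9}; (4,11)→{9,11}; (5,6)→{5,6,7}; (7,7)→{6,7,8}; (8,1)→{1,3}; (9,4)→{1,4,7}; (10,8)→{4,8}; (11,10)→{5,10}. Safe: 2. Place at column 2.
Columns [3, 5, 9, 11, 6, 2, 7, 1, 4, 8, 10], r−c [-2, -3, -6, -7, -1, 4, 0, 7, 5, 2, 1], r+c [4, 7, 12, 15, 11, 8, 14, 9, 13, 18, 21] are all distinct, so no two queens attack.

(1,3) (2,5) (3,9) (4,11) (5,6) (6,2) (7,7) (8,1) (9,4) (10,8) (11,10)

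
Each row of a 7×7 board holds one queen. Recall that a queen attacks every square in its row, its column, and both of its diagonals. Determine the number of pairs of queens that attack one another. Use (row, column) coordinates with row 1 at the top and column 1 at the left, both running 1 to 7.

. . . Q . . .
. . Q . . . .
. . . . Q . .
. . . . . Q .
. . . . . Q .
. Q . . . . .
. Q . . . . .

6

Same column: (4,6)–(5,6) (column 6); (6,2)–(7,2) (column 2).
Same diagonal: (1,4)–(2,3) (|1−2| = |4−3| = 1); (2,3)–(5,6) (|2−5| = |3−6| = 3); (3,5)–(4,6) (|3−4| = |5−6| = 1); (3,5)–(6,2) (|3−6| = |5−2| = 3).
Total attacking pairs: 6.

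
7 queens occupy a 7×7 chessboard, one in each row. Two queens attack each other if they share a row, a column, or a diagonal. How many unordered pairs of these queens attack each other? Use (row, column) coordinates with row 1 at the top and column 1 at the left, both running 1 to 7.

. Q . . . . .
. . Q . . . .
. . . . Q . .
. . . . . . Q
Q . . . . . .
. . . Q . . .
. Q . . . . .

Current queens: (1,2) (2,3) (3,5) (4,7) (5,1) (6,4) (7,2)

2

Same column: (1,2)–(7,2) (column 2).
Same diagonal: (1,2)–(2,3) (|1−2| = |2−3| = 1).
Total attacking pairs: 2.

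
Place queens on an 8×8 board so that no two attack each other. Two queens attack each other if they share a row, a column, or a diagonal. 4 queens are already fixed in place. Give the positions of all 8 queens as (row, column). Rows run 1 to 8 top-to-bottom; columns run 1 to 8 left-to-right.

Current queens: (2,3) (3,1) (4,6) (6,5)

(1,8) (2,3) (3,1) (4,6) (5,2) (6,5) (7,7) (8,4)

Row 1: attacked by (2,3)→{2,3,4}; (3,1)→{1,3}; (4,6)→{3,6}; (6,5)→{5}. Safe: 7, 8. Place at column 8.
Row 5: attacked by (1,8)→{4,8}; (2,3)→{3,6}; (3,1)→{1,3}; (4,6)→{5,6,7}; (6,5)→{4,5,6}. Safe: 2. Place at column 2.
Row 7: attacked by (1,8)→{2,8}; (2,3)→{3,8}; (3,1)→{1,5}; (4,6)→{3,6}; (5,2)→{2,4}; (6,5)→{4,5,6}. Safe: 7. Place at column 7.
Row 8: attacked by (1,8)→{1,8}; (2,3)→{3}; (3,1)→{1,6}; (4,6)→{2,6}; (5,2)→{2,5}; (6,5)→{3,5,7}; (7,7)→{6,7,8}. Safe: 4. Place at column 4.
Columns [8, 3, 1, 6, 2, 5, 7, 4], r−c [-7, -1, 2, -2, 3, 1, 0, 4], r+c [9, 5, 4, 10, 7, 11, 14, 12] are all distinct, so no two queens attack.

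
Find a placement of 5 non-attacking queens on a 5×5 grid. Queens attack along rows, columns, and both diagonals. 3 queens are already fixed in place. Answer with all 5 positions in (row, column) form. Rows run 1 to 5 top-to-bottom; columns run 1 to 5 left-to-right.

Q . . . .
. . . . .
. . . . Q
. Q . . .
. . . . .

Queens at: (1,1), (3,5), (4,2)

Row 2: attacked by (1,1)→{1,2}; (3,5)→{4,5}; (4,2)→{2,4}. Safe: 3. Place at column 3.
Row 5: attacked by (1,1)→{1,5}; (2,3)→{3}; (3,5)→{3,5}; (4,2)→{1,2,3}. Safe: 4. Place at column 4.
Columns [1, 3, 5, 2, 4], r−c [0, -1, -2, 2, 1], r+c [2, 5, 8, 6, 9] are all distinct, so no two queens attack.

(1,1) (2,3) (3,5) (4,2) (5,4)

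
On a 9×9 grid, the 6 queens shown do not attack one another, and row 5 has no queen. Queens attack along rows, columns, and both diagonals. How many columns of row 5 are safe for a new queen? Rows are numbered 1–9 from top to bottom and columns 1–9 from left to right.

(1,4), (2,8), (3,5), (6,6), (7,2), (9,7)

2

(1,4) attacks row 5 at column 4 and diagonals 8.
(2,8) attacks row 5 at column 8 and diagonals 5.
(3,5) attacks row 5 at column 5 and diagonals 3, 7.
(6,6) attacks row 5 at column 6 and diagonals 5, 7.
(7,2) attacks row 5 at column 2 and diagonals 4.
(9,7) attacks row 5 at column 7 and diagonals 3.
Attacked columns: {2, 3, 4, 5, 6, 7, 8}. Safe: {1, 9}.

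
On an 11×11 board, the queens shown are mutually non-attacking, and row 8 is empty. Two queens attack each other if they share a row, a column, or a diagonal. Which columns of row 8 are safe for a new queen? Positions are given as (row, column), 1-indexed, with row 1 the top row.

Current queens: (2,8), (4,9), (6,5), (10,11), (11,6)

columns 1, 4, 10

(2,8) attacks row 8 at column 8 and diagonals 2.
(4,9) attacks row 8 at column 9 and diagonals 5.
(6,5) attacks row 8 at column 5 and diagonals 3, 7.
(10,11) attacks row 8 at column 11 and diagonals 9.
(11,6) attacks row 8 at column 6 and diagonals 3, 9.
Attacked columns: {2, 3, 5, 6, 7, 8, 9, 11}. Safe: {1, 4, 10}.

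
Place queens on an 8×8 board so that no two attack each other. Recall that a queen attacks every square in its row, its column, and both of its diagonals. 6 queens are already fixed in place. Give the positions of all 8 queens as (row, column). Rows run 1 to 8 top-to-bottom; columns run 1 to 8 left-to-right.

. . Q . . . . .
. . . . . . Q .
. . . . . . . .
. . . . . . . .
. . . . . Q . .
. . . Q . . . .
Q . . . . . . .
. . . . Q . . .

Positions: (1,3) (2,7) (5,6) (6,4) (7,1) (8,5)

(1,3) (2,7) (3,2) (4,8) (5,6) (6,4) (7,1) (8,5)

Row 3: attacked by (1,3)→{1,3,5}; (2,7)→{6,7,8}; (5,6)→{4,6,8}; (6,4)→{1,4,7}; (7,1)→{1,5}; (8,5)→{5}. Safe: 2. Place at column 2.
Row 4: attacked by (1,3)→{3,6}; (2,7)→{5,7}; (3,2)→{1,2,3}; (5,6)→{5,6,7}; (6,4)→{2,4,6}; (7,1)→{1,4}; (8,5)→{1,5}. Safe: 8. Place at column 8.
Columns [3, 7, 2, 8, 6, 4, 1, 5], r−c [-2, -5, 1, -4, -1, 2, 6, 3], r+c [4, 9, 5, 12, 11, 10, 8, 13] are all distinct, so no two queens attack.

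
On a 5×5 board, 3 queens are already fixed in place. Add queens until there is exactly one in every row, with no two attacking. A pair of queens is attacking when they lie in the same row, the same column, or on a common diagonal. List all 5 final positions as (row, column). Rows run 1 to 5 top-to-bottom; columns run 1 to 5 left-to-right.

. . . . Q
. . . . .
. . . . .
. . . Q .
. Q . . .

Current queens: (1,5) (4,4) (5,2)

(1,5) (2,3) (3,1) (4,4) (5,2)

Row 2: attacked by (1,5)→{4,5}; (4,4)→{2,4}; (5,2)→{2,5}. Safe: 1, 3. Place at column 3.
Row 3: attacked by (1,5)→{3,5}; (2,3)→{2,3,4}; (4,4)→{3,4,5}; (5,2)→{2,4}. Safe: 1. Place at column 1.
Columns [5, 3, 1, 4, 2], r−c [-4, -1, 2, 0, 3], r+c [6, 5, 4, 8, 7] are all distinct, so no two queens attack.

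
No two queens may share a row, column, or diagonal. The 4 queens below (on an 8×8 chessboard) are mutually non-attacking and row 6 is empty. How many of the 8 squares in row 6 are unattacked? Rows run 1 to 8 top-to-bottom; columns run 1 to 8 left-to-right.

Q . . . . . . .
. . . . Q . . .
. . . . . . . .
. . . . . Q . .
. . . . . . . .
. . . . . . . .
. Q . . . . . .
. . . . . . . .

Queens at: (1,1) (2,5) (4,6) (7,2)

(1,1) attacks row 6 at column 1 and diagonals 6.
(2,5) attacks row 6 at column 5 and diagonals 1.
(4,6) attacks row 6 at column 6 and diagonals 4, 8.
(7,2) attacks row 6 at column 2 and diagonals 1, 3.
Attacked columns: {1, 2, 3, 4, 5, 6, 8}. Safe: {7}.

1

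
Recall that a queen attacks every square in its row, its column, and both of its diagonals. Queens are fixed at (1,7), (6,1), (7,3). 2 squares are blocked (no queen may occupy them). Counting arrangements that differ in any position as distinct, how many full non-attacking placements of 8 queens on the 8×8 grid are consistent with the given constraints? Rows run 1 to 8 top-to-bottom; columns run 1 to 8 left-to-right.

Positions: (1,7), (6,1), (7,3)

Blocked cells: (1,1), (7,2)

Branch on row 2: col 2 → 0; col 4 → 2.
Sum: 0 + 2 = 2.

2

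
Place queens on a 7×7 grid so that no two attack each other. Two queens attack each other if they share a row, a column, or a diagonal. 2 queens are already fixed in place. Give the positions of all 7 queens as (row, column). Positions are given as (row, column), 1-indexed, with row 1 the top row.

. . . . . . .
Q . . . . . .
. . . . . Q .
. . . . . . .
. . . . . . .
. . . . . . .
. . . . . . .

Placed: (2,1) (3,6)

Row 1: attacked by (2,1)→{1,2}; (3,6)→{4,6}. Safe: 3, 5, 7. Place at column 3.
Row 4: attacked by (1,3)→{3,6}; (2,1)→{1,3}; (3,6)→{5,6,7}. Safe: 2, 4. Place at column 4.
Row 5: attacked by (1,3)→{3,7}; (2,1)→{1,4}; (3,6)→{4,6}; (4,4)→{3,4,5}. Safe: 2. Place at column 2.
Row 6: attacked by (1,3)→{3}; (2,1)→{1,5}; (3,6)→{3,6}; (4,4)→{2,4,6}; (5,2)→{1,2,3}. Safe: 7. Place at column 7.
Row 7: attacked by (1,3)→{3}; (2,1)→{1,6}; (3,6)→{2,6}; (4,4)→{1,4,7}; (5,2)→{2,4}; (6,7)→{6,7}. Safe: 5. Place at column 5.
Columns [3, 1, 6, 4, 2, 7, 5], r−c [-2, 1, -3, 0, 3, -1, 2], r+c [4, 3, 9, 8, 7, 13, 12] are all distinct, so no two queens attack.

(1,3) (2,1) (3,6) (4,4) (5,2) (6,7) (7,5)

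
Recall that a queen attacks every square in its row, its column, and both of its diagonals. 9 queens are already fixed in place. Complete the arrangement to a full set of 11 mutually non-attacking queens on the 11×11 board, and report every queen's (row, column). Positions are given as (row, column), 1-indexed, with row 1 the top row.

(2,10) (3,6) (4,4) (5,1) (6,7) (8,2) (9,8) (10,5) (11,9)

(1,3) (2,10) (3,6) (4,4) (5,1) (6,7) (7,11) (8,2) (9,8) (10,5) (11,9)

Row 1: attacked by (2,10)→{9,10,11}; (3,6)→{4,6,8}; (4,4)→{1,4,7}; (5,1)→{1,5}; (6,7)→{2,7}; (8,2)→{2,9}; (9,8)→{8}; (10,5)→{5}; (11,9)→{9}. Safe: 3. Place at column 3.
Row 7: attacked by (1,3)→{3,9}; (2,10)→{5,10}; (3,6)→{2,6,10}; (4,4)→{1,4,7}; (5,1)→{1,3}; (6,7)→{6,7,8}; (8,2)→{1,2,3}; (9,8)→{6,8,10}; (10,5)→{2,5,8}; (11,9)→{5,9}. Safe: 11. Place at column 11.
Columns [3, 10, 6, 4, 1, 7, 11, 2, 8, 5, 9], r−c [-2, -8, -3, 0, 4, -1, -4, 6, 1, 5, 2], r+c [4, 12, 9, 8, 6, 13, 18, 10, 17, 15, 20] are all distinct, so no two queens attack.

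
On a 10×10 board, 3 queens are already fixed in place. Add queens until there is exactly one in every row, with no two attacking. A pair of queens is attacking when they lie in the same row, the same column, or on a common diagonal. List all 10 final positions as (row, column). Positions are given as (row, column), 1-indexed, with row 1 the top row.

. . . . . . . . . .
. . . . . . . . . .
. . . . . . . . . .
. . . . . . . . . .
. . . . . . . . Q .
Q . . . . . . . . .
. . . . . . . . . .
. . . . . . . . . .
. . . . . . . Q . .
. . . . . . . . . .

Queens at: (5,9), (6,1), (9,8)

(1,3) (2,7) (3,10) (4,4) (5,9) (6,1) (7,5) (8,2) (9,8) (10,6)

Row 1: attacked by (5,9)→{5,9}; (6,1)→{1,6}; (9,8)→{8}. Safe: 2, 3, 4, 7, 10. Place at column 3.
Row 2: attacked by (1,3)→{2,3,4}; (5,9)→{6,9}; (6,1)→{1,5}; (9,8)→{1,8}. Safe: 7, 10. Place at column 7.
Row 3: attacked by (1,3)→{1,3,5}; (2,7)→{6,7,8}; (5,9)→{7,9}; (6,1)→{1,4}; (9,8)→{2,8}. Safe: 10. Place at column 10.
Row 4: attacked by (1,3)→{3,6}; (2,7)→{5,7,9}; (3,10)→{9,10}; (5,9)→{8,9,10}; (6,1)→{1,3}; (9,8)→{3,8}. Safe: 2, 4. Place at column 4.
Row 7: attacked by (1,3)→{3,9}; (2,7)→{2,7}; (3,10)→{6,10}; (4,4)→{1,4,7}; (5,9)→{7,9}; (6,1)→{1,2}; (9,8)→{6,8,10}. Safe: 5. Place at column 5.
Row 8: attacked by (1,3)→{3,10}; (2,7)→{1,7}; (3,10)→{5,10}; (4,4)→{4,8}; (5,9)→{6,9}; (6,1)→{1,3}; (7,5)→{4,5,6}; (9,8)→{7,8,9}. Safe: 2. Place at column 2.
Row 10: attacked by (1,3)→{3}; (2,7)→{7}; (3,10)→{3,10}; (4,4)→{4,10}; (5,9)→{4,9}; (6,1)→{1,5}; (7,5)→{2,5,8}; (8,2)→{2,4}; (9,8)→{7,8,9}. Safe: 6. Place at column 6.
Columns [3, 7, 10, 4, 9, 1, 5, 2, 8, 6], r−c [-2, -5, -7, 0, -4, 5, 2, 6, 1, 4], r+c [4, 9, 13, 8, 14, 7, 12, 10, 17, 16] are all distinct, so no two queens attack.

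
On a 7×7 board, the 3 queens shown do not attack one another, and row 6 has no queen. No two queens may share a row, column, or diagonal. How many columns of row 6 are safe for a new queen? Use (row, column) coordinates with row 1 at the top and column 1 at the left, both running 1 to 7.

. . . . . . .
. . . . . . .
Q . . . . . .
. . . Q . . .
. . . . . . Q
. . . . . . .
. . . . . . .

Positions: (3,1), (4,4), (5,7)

(3,1) attacks row 6 at column 1 and diagonals 4.
(4,4) attacks row 6 at column 4 and diagonals 2, 6.
(5,7) attacks row 6 at column 7 and diagonals 6.
Attacked columns: {1, 2, 4, 6, 7}. Safe: {3, 5}.

2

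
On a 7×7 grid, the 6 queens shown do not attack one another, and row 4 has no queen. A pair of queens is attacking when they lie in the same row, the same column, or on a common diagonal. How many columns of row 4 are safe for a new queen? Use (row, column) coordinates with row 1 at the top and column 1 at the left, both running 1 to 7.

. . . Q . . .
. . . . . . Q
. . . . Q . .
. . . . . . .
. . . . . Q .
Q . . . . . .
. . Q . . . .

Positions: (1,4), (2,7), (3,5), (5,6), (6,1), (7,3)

(1,4) attacks row 4 at column 4 and diagonals 1, 7.
(2,7) attacks row 4 at column 7 and diagonals 5.
(3,5) attacks row 4 at column 5 and diagonals 4, 6.
(5,6) attacks row 4 at column 6 and diagonals 5, 7.
(6,1) attacks row 4 at column 1 and diagonals 3.
(7,3) attacks row 4 at column 3 and diagonals 6.
Attacked columns: {1, 3, 4, 5, 6, 7}. Safe: {2}.

1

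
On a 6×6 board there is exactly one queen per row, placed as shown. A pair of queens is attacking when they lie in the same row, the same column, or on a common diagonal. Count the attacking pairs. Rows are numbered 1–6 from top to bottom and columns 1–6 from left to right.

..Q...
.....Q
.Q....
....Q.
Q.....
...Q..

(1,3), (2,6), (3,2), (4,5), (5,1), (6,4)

All columns are distinct and no two queens satisfy |Δrow| = |Δcol|, so no pair attacks.

0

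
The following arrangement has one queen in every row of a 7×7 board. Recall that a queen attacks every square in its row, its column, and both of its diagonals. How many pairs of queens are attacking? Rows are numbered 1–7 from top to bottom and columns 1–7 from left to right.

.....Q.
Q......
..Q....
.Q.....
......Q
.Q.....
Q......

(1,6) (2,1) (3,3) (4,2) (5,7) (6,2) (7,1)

Same column: (2,1)–(7,1) (column 1); (4,2)–(6,2) (column 2).
Same diagonal: (3,3)–(4,2) (|3−4| = |3−2| = 1); (6,2)–(7,1) (|6−7| = |2−1| = 1).
Total attacking pairs: 4.

4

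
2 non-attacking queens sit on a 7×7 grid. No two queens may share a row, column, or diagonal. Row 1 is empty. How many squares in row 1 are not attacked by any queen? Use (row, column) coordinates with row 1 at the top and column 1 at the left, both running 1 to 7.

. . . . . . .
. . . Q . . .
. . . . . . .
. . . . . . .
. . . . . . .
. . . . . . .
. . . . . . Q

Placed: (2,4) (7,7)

2

(2,4) attacks row 1 at column 4 and diagonals 3, 5.
(7,7) attacks row 1 at column 7 and diagonals 1.
Attacked columns: {1, 3, 4, 5, 7}. Safe: {2, 6}.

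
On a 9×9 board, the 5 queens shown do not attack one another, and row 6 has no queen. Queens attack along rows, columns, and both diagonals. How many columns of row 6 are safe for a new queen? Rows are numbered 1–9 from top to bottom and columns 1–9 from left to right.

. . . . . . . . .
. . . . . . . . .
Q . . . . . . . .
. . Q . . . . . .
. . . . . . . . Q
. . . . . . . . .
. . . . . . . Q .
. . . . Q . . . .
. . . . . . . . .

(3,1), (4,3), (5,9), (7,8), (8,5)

(3,1) attacks row 6 at column 1 and diagonals 4.
(4,3) attacks row 6 at column 3 and diagonals 1, 5.
(5,9) attacks row 6 at column 9 and diagonals 8.
(7,8) attacks row 6 at column 8 and diagonals 7, 9.
(8,5) attacks row 6 at column 5 and diagonals 3, 7.
Attacked columns: {1, 3, 4, 5, 7, 8, 9}. Safe: {2, 6}.

2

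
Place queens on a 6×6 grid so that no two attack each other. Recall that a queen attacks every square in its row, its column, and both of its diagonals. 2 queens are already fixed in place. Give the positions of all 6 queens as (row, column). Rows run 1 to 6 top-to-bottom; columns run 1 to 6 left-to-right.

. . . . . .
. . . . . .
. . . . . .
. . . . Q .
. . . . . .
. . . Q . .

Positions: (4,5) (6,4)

Row 1: attacked by (4,5)→{2,5}; (6,4)→{4}. Safe: 1, 3, 6. Place at column 3.
Row 2: attacked by (1,3)→{2,3,4}; (4,5)→{3,5}; (6,4)→{4}. Safe: 1, 6. Place at column 6.
Row 3: attacked by (1,3)→{1,3,5}; (2,6)→{5,6}; (4,5)→{4,5,6}; (6,4)→{1,4}. Safe: 2. Place at column 2.
Row 5: attacked by (1,3)→{3}; (2,6)→{3,6}; (3,2)→{2,4}; (4,5)→{4,5,6}; (6,4)→{3,4,5}. Safe: 1. Place at column 1.
Columns [3, 6, 2, 5, 1, 4], r−c [-2, -4, 1, -1, 4, 2], r+c [4, 8, 5, 9, 6, 10] are all distinct, so no two queens attack.

(1,3) (2,6) (3,2) (4,5) (5,1) (6,4)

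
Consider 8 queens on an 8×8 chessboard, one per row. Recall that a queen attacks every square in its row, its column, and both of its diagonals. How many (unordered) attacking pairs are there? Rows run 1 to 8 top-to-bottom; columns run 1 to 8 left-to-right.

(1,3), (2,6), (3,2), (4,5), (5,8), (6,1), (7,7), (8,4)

All columns are distinct and no two queens satisfy |Δrow| = |Δcol|, so no pair attacks.

0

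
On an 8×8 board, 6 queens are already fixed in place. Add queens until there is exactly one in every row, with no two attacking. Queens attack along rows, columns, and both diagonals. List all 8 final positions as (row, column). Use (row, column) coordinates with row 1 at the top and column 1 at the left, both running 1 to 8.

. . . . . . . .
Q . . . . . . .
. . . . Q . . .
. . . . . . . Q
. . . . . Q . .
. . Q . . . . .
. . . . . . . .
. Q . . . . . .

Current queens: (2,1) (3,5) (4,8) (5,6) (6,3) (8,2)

Row 1: attacked by (2,1)→{1,2}; (3,5)→{3,5,7}; (4,8)→{5,8}; (5,6)→{2,6}; (6,3)→{3,8}; (8,2)→{2}. Safe: 4. Place at column 4.
Row 7: attacked by (1,4)→{4}; (2,1)→{1,6}; (3,5)→{1,5}; (4,8)→{5,8}; (5,6)→{4,6,8}; (6,3)→{2,3,4}; (8,2)→{1,2,3}. Safe: 7. Place at column 7.
Columns [4, 1, 5, 8, 6, 3, 7, 2], r−c [-3, 1, -2, -4, -1, 3, 0, 6], r+c [5, 3, 8, 12, 11, 9, 14, 10] are all distinct, so no two queens attack.

(1,4) (2,1) (3,5) (4,8) (5,6) (6,3) (7,7) (8,2)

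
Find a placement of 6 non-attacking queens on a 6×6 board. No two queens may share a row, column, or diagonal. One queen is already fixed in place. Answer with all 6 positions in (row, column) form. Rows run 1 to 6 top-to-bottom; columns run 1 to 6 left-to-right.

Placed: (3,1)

Row 1: attacked by (3,1)→{1,3}. Safe: 2, 4, 5, 6. Place at column 5.
Row 2: attacked by (1,5)→{4,5,6}; (3,1)→{1,2}. Safe: 3. Place at column 3.
Row 4: attacked by (1,5)→{2,5}; (2,3)→{1,3,5}; (3,1)→{1,2}. Safe: 4, 6. Place at column 6.
Row 5: attacked by (1,5)→{1,5}; (2,3)→{3,6}; (3,1)→{1,3}; (4,6)→{5,6}. Safe: 2, 4. Place at column 4.
Row 6: attacked by (1,5)→{5}; (2,3)→{3}; (3,1)→{1,4}; (4,6)→{4,6}; (5,4)→{3,4,5}. Safe: 2. Place at column 2.
Columns [5, 3, 1, 6, 4, 2], r−c [-4, -1, 2, -2, 1, 4], r+c [6, 5, 4, 10, 9, 8] are all distinct, so no two queens attack.

(1,5) (2,3) (3,1) (4,6) (5,4) (6,2)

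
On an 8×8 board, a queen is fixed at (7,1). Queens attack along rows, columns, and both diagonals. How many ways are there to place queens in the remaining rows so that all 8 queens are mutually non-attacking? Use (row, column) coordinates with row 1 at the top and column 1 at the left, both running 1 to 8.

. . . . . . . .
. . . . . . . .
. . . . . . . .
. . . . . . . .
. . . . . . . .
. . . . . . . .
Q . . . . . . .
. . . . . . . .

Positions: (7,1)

8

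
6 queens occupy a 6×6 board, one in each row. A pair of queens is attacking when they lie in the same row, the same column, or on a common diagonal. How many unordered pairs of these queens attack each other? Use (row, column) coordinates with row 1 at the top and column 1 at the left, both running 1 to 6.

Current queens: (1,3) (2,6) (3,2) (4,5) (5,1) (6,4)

All columns are distinct and no two queens satisfy |Δrow| = |Δcol|, so no pair attacks.

0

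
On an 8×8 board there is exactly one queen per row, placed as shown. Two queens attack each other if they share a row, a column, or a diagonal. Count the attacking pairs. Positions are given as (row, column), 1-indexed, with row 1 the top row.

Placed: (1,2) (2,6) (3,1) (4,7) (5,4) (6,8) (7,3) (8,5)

All columns are distinct and no two queens satisfy |Δrow| = |Δcol|, so no pair attacks.

0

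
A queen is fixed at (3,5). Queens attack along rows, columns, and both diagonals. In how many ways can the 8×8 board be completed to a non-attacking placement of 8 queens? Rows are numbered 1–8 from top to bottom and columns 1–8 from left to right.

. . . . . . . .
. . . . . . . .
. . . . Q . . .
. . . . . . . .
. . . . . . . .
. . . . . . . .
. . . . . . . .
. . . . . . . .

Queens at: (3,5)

12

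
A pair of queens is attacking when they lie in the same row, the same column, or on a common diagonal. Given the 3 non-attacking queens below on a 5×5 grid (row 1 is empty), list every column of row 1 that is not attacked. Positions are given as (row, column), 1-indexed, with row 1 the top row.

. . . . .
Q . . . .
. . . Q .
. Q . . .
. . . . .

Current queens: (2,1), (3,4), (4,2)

columns 3

(2,1) attacks row 1 at column 1 and diagonals 2.
(3,4) attacks row 1 at column 4 and diagonals 2.
(4,2) attacks row 1 at column 2 and diagonals 5.
Attacked columns: {1, 2, 4, 5}. Safe: {3}.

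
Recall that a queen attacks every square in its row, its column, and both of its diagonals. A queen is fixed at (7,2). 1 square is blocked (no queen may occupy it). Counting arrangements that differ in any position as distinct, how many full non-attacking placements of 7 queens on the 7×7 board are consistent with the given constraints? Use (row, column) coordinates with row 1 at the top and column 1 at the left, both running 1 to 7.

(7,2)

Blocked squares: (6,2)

7

Branch on row 1: col 1 → 0; col 3 → 0; col 4 → 1; col 5 → 1; col 6 → 4; col 7 → 1.
Sum: 0 + 0 + 1 + 1 + 4 + 1 = 7.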